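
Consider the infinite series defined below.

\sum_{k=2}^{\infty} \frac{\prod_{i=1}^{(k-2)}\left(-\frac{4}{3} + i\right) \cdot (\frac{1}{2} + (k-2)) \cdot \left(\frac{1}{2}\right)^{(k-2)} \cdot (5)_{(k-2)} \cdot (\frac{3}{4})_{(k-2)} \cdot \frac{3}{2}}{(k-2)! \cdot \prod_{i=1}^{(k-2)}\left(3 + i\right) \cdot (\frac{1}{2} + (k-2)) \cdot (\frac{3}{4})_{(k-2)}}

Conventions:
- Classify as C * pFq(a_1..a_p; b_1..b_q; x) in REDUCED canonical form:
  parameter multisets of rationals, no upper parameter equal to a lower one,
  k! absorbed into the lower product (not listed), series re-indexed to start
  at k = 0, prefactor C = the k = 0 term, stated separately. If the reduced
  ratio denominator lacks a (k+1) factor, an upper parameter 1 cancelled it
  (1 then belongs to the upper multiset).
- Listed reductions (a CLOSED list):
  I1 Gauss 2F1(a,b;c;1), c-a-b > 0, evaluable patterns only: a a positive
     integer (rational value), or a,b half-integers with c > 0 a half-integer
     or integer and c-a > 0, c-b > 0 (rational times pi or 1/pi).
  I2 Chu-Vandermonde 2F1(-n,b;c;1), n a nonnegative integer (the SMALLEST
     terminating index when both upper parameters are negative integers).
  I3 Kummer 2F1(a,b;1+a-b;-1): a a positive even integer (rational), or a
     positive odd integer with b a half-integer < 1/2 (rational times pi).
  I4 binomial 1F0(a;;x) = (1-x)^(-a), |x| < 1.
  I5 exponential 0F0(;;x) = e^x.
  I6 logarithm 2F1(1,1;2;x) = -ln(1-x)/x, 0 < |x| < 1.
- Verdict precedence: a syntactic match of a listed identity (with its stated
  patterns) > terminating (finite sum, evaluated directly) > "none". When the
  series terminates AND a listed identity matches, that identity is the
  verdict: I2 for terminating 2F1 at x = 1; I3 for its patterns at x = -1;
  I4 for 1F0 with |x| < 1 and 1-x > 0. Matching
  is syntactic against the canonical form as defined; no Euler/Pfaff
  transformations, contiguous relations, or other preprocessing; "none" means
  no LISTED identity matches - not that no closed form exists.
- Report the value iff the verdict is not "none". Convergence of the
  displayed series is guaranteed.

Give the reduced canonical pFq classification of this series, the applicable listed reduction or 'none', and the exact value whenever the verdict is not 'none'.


Key observation: from the first term \frac{3}{2}: k + 1/2 divides numerator and denominator alike; C = 3/2, x = 1/2 after cancelling.
Consecutive-term ratio: r(k) = \frac{1}{2} * (k-\frac{1}{3}) (k+5) / [(k+4) (k+1)] - poly over poly, x = \frac{1}{2} from leading terms; C = \frac{3}{2} at k = 0.

The series (x = \frac{1}{2}) is 2F1: upper {-\frac{1}{3}, 5}, lower {4}, prefactor \frac{3}{2}. Verdict: no listed reduction: x = \frac{1}{2} and upper {-\frac{1}{3}, 5} fail every I1-I6 pattern.


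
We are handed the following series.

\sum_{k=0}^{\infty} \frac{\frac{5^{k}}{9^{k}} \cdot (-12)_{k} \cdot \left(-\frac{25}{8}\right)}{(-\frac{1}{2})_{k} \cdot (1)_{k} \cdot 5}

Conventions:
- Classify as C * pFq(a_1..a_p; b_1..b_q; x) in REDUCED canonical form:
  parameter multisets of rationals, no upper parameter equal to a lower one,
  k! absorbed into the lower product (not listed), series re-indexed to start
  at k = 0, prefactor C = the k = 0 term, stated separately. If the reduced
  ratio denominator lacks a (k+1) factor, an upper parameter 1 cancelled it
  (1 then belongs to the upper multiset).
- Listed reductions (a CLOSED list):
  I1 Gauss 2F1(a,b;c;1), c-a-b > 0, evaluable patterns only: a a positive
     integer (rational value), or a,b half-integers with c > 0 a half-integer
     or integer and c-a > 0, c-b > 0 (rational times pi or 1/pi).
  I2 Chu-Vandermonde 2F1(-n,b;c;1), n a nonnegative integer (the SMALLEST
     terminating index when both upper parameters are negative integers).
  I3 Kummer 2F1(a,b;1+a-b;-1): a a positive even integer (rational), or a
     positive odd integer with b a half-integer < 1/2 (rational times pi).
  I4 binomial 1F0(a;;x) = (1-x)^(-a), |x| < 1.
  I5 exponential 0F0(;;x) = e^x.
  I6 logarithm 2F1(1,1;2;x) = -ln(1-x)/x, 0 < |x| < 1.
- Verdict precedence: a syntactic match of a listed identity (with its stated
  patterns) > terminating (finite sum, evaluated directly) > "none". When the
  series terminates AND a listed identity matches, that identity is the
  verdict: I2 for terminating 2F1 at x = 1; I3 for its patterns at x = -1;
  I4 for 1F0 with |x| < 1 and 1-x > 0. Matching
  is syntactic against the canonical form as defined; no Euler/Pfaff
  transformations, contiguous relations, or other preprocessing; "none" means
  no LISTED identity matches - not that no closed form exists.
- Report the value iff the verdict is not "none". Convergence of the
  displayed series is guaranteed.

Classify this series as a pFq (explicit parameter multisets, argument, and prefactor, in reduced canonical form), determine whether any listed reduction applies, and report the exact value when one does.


Classification (C = -\frac{5}{8}): 1F1 with upper {-12}, lower {-\frac{1}{2}}, argument x = \frac{5}{9}. Verdict: terminating - upper -12 stops the sum at k = 12; the 13 terms are added exactly. Exact value: \frac{4477997658115323327485}{1242627652041779707704}.

Structural cue: with t_0 = -\frac{5}{8}, the constant factors (prefactor -5/8) combine into one prefactor.
Step ratio: r(k) = \frac{5}{9} * (k-12) / [(k-\frac{1}{2}) (k+1)] ; factor over Q: parameters, x = \frac{5}{9}, and C = -\frac{5}{8}.


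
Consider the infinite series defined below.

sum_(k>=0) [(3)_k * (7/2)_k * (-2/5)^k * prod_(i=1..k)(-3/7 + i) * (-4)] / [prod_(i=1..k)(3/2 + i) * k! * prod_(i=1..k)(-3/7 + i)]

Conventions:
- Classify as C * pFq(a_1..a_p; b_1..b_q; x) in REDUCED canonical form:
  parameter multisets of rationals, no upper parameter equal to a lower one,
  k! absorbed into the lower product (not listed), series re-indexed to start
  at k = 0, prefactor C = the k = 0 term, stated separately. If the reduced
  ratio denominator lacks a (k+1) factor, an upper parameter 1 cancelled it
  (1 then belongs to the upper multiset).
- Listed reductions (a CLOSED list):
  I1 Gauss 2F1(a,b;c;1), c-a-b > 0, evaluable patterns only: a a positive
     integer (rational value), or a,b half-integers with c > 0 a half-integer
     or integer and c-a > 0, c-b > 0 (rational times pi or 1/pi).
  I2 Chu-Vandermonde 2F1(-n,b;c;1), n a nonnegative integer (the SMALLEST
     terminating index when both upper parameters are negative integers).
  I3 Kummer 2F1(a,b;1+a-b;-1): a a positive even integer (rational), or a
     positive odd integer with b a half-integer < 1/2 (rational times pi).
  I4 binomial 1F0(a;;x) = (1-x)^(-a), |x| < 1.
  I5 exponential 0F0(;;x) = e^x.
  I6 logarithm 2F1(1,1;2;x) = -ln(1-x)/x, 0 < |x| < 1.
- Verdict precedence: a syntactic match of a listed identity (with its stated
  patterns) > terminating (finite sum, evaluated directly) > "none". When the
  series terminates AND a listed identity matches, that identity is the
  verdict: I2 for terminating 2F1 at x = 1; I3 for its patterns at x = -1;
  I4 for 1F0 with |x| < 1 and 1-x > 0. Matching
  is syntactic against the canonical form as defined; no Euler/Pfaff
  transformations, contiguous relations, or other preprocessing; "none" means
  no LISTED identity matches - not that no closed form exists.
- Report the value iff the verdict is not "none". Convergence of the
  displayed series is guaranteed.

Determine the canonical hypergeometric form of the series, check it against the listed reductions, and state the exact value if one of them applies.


The series (x = -2/5) is 2F1: upper {3, 7/2}, lower {5/2}, prefactor -4. Verdict: none (x = -2/5): each listed identity misses the multisets {3, 7/2} ; {5/2}.

Key step: x = (-2/5) and the lower running product (prefactor -4) is a rising factorial.
Adjacent-term ratio: r(k) = (-2/5) * (k+3) (k+7/2) / [(k+5/2) (k+1)] ; factor over Q: parameters, x = (-2/5), and C = -4.


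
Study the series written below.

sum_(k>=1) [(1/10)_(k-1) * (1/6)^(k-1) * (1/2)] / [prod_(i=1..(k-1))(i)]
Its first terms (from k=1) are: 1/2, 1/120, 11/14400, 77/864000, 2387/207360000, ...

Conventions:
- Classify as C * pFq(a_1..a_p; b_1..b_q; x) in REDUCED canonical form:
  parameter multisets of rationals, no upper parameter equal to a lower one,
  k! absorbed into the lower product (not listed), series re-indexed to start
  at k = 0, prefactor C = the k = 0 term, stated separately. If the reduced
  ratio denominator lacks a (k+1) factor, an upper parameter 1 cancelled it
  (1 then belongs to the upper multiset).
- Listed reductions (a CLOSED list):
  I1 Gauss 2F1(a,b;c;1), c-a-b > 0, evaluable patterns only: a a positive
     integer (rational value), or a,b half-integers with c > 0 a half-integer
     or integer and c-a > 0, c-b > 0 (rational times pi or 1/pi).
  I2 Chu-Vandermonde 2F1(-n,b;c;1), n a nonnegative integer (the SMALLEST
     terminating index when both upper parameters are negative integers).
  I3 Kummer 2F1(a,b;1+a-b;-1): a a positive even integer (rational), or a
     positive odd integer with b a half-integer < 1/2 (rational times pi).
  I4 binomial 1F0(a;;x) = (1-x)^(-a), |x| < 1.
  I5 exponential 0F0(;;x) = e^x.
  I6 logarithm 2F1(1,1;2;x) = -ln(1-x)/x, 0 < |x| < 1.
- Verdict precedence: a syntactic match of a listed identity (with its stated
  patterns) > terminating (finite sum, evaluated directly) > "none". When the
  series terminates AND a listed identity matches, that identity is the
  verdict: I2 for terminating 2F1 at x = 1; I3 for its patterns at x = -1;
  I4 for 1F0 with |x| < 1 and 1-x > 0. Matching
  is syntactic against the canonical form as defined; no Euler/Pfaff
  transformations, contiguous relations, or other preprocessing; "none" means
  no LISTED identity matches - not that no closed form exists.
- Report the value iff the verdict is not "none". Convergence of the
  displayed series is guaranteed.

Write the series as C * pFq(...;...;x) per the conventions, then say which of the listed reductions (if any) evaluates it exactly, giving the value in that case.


Classification (C = 1/2): 1F0 with upper {1/10}, lower {-}, argument x = 1/6. Verdict: the I4 binomial reduction applies (the 1F0 binomial series: exponent -1/10, x = 1/6). Exact value: (1/2) * (5/6)^(-1/10).

Key observation: x = (1/6) and the product of the first k integers (prefactor 1/2) is k!.
Adjacent-term ratio: r(k) = (1/6) * (k+1/10) / [(k+1)] - rational in k. x = (1/6); t_0 = 1/2; negate the roots.


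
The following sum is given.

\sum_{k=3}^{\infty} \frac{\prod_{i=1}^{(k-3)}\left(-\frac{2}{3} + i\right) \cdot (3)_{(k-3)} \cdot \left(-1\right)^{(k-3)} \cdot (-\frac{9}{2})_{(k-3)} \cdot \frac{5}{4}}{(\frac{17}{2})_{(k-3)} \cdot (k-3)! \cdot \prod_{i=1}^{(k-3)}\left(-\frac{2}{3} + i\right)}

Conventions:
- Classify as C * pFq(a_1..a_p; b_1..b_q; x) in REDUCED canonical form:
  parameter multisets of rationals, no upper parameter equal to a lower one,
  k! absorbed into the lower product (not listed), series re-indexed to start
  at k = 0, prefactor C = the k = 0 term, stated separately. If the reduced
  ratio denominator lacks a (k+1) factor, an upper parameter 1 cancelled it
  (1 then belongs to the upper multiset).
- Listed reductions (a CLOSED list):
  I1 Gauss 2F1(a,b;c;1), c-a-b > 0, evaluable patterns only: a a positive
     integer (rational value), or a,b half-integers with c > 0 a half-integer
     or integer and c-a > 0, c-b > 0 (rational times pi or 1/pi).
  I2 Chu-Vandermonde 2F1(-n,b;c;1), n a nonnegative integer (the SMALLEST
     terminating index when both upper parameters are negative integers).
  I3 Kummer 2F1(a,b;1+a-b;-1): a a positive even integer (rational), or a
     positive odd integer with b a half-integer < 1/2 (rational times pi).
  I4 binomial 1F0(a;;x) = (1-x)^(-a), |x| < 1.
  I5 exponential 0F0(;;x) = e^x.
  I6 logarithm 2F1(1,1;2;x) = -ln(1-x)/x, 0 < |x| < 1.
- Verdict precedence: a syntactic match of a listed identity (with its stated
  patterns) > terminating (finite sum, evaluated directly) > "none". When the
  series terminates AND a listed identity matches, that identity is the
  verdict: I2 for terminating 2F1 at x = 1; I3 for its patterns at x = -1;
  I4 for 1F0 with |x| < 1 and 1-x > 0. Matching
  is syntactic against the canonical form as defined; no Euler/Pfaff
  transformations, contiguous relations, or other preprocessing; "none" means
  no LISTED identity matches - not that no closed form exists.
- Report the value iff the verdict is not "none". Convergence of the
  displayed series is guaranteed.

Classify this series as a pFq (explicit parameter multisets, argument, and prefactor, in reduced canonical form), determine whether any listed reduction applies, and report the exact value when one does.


Canonical form: C = \frac{5}{4} times 2F1 with upper {-\frac{9}{2}, 3}, lower {\frac{17}{2}}, x = -1. Verdict at x = -1: Kummer (I3) matches (x = -1; c = \frac{17}{2} equals 1+a-b for upper {-\frac{9}{2}, 3}: listed pattern). Exact value: \frac{225225}{131072} \cdot \pi.

First insight: with t_0 = \frac{5}{4}, the running product (C = 5/4) telescopes to a rising factorial.
Ratio: r(k) = -1 * (k-\frac{9}{2}) (k+3) / [(k+\frac{17}{2}) (k+1)] - rational in k, leading ratio -1; with t_0 = \frac{5}{4}, classification follows.


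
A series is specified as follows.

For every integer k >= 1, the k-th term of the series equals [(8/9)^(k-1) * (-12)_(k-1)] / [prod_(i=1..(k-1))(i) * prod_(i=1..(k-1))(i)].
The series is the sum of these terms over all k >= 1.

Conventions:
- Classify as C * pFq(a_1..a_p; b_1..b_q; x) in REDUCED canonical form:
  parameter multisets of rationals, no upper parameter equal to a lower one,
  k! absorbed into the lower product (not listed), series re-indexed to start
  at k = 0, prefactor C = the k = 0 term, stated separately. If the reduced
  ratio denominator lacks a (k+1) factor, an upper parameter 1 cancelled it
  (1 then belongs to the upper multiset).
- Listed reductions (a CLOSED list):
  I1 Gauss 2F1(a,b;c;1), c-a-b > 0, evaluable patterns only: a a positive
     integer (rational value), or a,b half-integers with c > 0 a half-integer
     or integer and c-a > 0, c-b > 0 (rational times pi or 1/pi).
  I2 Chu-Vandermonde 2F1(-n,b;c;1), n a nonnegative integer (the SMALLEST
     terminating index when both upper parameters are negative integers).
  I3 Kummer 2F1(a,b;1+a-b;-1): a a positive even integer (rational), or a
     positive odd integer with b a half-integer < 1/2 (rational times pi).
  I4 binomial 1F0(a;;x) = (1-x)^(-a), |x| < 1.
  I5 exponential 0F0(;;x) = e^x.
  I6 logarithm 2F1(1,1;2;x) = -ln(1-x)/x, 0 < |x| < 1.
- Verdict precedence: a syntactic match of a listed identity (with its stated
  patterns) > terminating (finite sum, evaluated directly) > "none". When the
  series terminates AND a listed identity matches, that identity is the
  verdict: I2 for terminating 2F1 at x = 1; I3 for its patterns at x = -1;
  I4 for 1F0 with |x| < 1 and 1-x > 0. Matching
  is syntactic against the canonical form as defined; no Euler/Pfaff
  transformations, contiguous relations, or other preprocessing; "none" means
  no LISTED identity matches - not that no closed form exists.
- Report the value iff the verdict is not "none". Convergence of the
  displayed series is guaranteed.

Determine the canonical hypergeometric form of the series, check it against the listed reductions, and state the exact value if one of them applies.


Key step: t_0 being 1, the lower running product (C = 1) is a rising factorial.
Ratio: r(k) = (8/9) * (k-12) / [(k+1) (k+1)] - rational; roots negated = parameters, x = (8/9), C = 1.

The series (x = 8/9) is 1F1: upper {-12}, lower {1}, prefactor 1. Verdict: terminating - no listed pattern fits, but -12 in the upper list cuts the series at k = 12; direct evaluation. Sum: 57799574406103423/132113476427399775.


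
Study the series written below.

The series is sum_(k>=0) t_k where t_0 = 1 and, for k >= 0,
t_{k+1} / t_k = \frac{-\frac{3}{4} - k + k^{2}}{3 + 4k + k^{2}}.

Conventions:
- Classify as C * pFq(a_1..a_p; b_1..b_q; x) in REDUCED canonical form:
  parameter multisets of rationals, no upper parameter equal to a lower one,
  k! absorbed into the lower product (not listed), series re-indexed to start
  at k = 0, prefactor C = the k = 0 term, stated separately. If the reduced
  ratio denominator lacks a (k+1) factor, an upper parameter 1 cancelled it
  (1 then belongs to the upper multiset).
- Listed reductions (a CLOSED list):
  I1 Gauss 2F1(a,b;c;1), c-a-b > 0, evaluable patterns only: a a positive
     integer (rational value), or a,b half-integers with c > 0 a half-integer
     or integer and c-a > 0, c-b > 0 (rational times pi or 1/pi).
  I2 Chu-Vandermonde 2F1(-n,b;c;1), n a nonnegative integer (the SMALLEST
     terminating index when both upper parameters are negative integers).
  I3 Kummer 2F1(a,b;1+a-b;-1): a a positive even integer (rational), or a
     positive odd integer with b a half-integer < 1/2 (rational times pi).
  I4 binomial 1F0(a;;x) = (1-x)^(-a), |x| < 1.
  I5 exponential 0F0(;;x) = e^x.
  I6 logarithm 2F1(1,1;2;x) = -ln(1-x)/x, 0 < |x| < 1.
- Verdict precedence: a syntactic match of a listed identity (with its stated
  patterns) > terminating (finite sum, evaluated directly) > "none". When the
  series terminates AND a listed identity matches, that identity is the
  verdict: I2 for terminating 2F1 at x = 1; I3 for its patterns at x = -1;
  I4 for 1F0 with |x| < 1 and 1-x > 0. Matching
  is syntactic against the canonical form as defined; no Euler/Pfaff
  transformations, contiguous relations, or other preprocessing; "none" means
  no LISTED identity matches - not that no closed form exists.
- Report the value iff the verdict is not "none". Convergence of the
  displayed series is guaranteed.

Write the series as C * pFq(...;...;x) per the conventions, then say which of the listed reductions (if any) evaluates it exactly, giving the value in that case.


This is 1 * 2F1(-\frac{3}{2}, \frac{1}{2}; 3; 1) in reduced canonical form. Verdict: the half-integer Gauss pattern (I1) applies (x = 1; upper {-\frac{3}{2}, \frac{1}{2}} half-integers, c = 3 in the evaluable pattern). Exact value: \frac{256}{105} / \pi.

First insight: from the first term 1: the expanded ratio factors over Q; prefactor 1, roots give parameters.
Step ratio: r(k) = 1 * (k-\frac{3}{2}) (k+\frac{1}{2}) / [(k+3) (k+1)] - rational; roots negated = parameters, x = 1, C = 1.


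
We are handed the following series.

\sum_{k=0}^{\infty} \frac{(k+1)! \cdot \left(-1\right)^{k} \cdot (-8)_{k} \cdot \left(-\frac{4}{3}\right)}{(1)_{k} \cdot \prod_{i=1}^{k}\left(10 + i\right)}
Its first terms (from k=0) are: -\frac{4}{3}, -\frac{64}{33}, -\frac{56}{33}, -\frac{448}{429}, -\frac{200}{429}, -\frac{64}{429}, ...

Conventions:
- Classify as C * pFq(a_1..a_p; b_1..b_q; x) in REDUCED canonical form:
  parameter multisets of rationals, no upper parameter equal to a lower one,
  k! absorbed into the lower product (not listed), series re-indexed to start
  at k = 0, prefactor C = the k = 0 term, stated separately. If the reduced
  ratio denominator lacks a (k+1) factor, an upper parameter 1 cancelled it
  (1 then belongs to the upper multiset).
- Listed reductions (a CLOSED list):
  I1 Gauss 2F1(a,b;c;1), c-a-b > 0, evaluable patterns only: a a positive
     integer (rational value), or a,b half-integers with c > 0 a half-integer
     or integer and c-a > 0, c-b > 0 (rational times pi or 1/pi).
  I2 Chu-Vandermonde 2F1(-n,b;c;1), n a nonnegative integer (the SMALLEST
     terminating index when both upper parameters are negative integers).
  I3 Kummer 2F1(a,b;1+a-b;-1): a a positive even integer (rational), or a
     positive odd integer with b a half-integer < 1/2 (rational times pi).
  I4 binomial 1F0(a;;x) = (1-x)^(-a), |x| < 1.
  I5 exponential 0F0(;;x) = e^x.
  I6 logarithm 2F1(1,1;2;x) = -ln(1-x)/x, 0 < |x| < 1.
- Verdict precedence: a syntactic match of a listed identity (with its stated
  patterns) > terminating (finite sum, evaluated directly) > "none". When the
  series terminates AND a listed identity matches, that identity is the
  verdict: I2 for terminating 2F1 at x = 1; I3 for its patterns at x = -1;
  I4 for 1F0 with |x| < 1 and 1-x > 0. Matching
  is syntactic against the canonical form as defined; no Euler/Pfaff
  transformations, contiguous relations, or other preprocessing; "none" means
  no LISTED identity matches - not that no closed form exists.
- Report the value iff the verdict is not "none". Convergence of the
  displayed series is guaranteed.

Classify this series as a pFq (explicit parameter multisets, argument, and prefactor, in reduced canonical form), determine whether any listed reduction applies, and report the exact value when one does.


Reduced: x = -1, 2F1, upper = {-8, 2}, lower = {11}, C = -\frac{4}{3}. Verdict: Kummer (I3) applies (x = -1; c = 11 equals 1+a-b for upper {-8, 2}: listed pattern). Sum: -\frac{20}{3}.

Structural cue: t_0 being -\frac{4}{3}, the lower running product (C = -4/3) is a rising factorial.
Ratio: r(k) = -1 * (k-8) (k+2) / [(k+11) (k+1)] - rational in k. x = -1; t_0 = -\frac{4}{3}; negate the roots.


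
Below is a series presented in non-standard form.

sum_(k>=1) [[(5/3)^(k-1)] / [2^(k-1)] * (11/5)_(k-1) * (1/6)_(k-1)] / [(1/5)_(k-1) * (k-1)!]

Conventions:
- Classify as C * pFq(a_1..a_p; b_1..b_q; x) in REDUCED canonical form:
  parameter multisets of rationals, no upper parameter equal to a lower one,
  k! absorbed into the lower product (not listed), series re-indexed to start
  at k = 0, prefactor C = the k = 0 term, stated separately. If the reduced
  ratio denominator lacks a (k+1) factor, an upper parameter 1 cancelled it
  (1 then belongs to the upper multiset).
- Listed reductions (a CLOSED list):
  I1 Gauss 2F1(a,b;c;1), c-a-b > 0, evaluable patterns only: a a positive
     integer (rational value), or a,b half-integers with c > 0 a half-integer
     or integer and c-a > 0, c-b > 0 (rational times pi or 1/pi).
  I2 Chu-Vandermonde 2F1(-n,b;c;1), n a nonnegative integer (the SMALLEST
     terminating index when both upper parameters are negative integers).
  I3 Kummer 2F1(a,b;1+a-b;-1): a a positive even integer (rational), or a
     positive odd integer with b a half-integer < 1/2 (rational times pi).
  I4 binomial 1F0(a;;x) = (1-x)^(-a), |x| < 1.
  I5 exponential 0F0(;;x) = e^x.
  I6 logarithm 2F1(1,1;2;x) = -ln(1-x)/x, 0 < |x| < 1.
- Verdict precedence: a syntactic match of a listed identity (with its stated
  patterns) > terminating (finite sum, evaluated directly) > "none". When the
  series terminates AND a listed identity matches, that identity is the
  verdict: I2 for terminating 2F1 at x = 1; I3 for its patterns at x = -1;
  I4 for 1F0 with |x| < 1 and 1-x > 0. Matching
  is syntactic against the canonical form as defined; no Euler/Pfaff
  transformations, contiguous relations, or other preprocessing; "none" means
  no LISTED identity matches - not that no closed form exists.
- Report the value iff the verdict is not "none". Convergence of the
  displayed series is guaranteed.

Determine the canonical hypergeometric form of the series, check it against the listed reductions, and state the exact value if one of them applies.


With C = 1: the canonical form is 2F1(1/6, 11/5; 1/5; 5/6). Verdict: none. No listed pattern accepts 2F1(1/6, 11/5; 1/5; 5/6).

The tell: t_0 being 1, the two k-th powers (prefactor 1) combine into one argument.
Adjacent-term ratio: r(k) = (5/6) * (k+1/6) (k+11/5) / [(k+1/5) (k+1)] - rational in k, leading ratio (5/6); with t_0 = 1, classification follows.


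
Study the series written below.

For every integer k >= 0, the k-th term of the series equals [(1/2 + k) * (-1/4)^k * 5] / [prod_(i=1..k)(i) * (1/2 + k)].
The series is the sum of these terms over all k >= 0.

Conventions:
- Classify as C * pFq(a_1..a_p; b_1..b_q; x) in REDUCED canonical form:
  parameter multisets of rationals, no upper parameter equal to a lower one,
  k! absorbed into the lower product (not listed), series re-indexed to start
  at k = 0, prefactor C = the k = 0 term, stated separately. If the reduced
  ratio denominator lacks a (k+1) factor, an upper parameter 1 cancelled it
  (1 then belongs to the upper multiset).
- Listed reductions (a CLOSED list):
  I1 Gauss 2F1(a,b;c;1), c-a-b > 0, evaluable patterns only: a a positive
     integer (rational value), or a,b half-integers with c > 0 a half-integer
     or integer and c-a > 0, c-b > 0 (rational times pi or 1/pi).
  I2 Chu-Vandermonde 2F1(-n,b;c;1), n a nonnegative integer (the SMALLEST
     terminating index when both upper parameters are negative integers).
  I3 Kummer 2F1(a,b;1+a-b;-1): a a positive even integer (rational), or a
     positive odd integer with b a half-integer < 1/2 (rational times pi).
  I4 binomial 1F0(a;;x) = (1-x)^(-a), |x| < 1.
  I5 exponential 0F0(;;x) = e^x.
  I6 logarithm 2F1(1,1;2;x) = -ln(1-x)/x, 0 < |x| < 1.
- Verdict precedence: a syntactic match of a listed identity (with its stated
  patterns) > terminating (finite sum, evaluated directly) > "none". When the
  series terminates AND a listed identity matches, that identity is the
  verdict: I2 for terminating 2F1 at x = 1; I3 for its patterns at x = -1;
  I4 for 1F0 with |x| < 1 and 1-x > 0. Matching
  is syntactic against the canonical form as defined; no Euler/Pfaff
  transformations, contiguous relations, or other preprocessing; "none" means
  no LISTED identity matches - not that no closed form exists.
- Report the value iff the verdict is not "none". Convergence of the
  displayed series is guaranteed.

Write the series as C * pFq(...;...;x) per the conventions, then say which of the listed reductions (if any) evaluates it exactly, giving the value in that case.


Canonical form: C = 5 times 0F0 with upper {-}, lower {-}, x = -1/4. Verdict: the I5 exponential reduction fires (the 0F0 exponential series at x = -1/4). Sum: 5 * e^(-1/4).

Key step: t_0 = 5 here, and k + 1/2 divides numerator and denominator alike; prefactor 5 after cancelling.
Ratio: r(k) = (-1/4) * 1 / [(k+1)] - poly over poly, x = (-1/4) from leading terms; C = 5 at k = 0.


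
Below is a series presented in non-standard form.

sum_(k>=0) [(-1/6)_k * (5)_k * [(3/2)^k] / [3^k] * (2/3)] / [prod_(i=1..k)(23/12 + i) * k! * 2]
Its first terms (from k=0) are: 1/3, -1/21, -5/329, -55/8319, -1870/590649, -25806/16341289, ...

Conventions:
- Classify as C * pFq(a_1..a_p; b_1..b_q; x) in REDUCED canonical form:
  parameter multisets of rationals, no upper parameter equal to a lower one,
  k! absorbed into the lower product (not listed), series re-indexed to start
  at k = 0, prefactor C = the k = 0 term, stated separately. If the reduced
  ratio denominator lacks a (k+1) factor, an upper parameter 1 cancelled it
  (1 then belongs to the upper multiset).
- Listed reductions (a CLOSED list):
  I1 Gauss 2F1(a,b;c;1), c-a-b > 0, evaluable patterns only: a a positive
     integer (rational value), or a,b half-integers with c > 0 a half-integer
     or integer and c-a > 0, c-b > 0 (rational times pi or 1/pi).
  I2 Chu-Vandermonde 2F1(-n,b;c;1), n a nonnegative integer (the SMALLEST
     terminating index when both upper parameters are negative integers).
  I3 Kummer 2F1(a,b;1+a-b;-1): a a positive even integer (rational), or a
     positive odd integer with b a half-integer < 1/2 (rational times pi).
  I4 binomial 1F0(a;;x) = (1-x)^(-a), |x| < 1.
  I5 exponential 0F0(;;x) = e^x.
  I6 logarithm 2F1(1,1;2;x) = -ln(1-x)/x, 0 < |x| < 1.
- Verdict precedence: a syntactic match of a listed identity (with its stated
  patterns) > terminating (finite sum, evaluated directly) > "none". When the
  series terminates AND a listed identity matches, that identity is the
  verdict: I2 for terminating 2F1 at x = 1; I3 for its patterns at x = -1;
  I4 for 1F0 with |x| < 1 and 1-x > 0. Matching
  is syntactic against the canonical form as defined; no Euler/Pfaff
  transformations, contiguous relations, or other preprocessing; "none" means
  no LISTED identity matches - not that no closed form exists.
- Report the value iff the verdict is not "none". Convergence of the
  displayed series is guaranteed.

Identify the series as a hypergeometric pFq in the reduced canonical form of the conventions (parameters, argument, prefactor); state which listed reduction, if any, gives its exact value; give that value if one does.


Reduced: x = 1/2, 2F1, upper = {-1/6, 5}, lower = {35/12}, C = 1/3. Verdict: none - this 2F1 at x = 1/2 matches no listed pattern, and upper {-1/6, 5} holds no stopper.

Structural cue: t_0 being 1/3, the lower running product (C = 1/3) is a rising factorial.
Adjacent-term ratio: r(k) = (1/2) * (k-1/6) (k+5) / [(k+35/12) (k+1)] ; factor over Q: parameters, x = (1/2), and C = 1/3.


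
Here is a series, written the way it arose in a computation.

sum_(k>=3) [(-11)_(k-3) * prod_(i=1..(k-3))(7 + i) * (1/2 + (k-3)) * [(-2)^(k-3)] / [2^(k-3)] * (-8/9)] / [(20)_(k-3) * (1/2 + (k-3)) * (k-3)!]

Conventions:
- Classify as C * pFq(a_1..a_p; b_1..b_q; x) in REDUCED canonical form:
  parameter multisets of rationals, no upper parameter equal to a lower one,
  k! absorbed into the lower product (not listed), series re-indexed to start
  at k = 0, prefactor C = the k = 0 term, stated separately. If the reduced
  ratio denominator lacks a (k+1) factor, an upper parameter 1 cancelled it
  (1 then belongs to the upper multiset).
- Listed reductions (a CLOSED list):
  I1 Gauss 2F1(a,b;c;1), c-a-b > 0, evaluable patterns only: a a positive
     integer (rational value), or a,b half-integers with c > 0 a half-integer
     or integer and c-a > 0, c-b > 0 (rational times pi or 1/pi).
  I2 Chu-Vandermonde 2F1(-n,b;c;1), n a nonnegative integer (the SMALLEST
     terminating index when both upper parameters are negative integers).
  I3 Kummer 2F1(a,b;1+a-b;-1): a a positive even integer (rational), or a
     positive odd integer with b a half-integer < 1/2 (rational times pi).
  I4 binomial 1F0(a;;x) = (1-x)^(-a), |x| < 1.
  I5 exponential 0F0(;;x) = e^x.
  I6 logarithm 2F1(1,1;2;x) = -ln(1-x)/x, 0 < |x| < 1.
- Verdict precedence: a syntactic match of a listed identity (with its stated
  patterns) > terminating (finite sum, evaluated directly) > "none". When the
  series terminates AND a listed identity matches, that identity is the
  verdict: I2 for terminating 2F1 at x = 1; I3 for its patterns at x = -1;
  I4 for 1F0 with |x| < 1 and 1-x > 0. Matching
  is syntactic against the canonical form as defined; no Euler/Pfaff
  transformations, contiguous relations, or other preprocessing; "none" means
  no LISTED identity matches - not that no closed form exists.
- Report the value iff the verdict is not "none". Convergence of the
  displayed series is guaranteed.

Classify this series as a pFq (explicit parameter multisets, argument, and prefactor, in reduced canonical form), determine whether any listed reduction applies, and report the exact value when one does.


Key observation: with t_0 = -8/9, striking the common factor k + 1/2 reduces the term (C = -8/9).
Term ratio: r(k) = (-1) * (k-11) (k+8) / [(k+20) (k+1)] - poly over poly, x = (-1) from leading terms; C = -8/9 at k = 0.

This is -8/9 * 2F1(-11, 8; 20; -1) in reduced canonical form. Verdict: Kummer's theorem (I3) matches (x = -1; c = 20 equals 1+a-b for upper {-11, 8}: listed pattern). Exact value: -5168/105.


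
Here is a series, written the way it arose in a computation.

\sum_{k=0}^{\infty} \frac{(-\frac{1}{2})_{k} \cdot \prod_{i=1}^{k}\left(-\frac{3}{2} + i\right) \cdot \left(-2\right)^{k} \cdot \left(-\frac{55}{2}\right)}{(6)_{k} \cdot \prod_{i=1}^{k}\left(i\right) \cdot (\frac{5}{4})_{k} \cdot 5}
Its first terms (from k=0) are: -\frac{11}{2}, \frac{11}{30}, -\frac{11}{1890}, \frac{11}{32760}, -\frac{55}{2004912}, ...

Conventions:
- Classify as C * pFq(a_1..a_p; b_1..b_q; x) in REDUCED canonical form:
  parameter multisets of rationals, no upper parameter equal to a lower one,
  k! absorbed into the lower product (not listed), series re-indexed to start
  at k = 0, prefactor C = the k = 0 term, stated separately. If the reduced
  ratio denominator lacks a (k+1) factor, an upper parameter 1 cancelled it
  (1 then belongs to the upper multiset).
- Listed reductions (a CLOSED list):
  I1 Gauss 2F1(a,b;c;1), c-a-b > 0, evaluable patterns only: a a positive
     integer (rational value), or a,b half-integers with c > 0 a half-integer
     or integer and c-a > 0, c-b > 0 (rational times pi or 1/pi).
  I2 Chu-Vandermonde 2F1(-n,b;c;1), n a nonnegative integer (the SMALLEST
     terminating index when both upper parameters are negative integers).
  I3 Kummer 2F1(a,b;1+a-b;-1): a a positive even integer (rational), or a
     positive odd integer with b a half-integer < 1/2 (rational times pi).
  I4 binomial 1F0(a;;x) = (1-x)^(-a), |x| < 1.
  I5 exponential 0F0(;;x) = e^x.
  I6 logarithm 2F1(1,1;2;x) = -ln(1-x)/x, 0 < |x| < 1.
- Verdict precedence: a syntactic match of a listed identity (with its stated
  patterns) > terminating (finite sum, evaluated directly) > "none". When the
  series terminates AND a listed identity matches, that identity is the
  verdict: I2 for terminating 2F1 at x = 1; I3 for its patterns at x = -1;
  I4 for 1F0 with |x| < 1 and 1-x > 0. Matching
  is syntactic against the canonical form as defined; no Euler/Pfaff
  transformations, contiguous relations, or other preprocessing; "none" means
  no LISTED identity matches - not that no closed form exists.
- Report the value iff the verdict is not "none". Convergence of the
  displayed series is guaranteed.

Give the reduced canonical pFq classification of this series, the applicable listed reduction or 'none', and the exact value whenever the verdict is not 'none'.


Reduced: x = -2, 2F2, upper = {-\frac{1}{2}, -\frac{1}{2}}, lower = {\frac{5}{4}, 6}, C = -\frac{11}{2}. Verdict: none here - no I1-I6 shape fits x = -2 with lower {\frac{5}{4}, 6}.

Key observation: x = -2 and the running product (C = -11/2, x = -2) telescopes to a rising factorial.
Consecutive-term ratio: r(k) = -2 * (k-\frac{1}{2}) (k-\frac{1}{2}) / [(k+\frac{5}{4}) (k+6) (k+1)] - poly over poly, x = -2 from leading terms; C = -\frac{11}{2} at k = 0.


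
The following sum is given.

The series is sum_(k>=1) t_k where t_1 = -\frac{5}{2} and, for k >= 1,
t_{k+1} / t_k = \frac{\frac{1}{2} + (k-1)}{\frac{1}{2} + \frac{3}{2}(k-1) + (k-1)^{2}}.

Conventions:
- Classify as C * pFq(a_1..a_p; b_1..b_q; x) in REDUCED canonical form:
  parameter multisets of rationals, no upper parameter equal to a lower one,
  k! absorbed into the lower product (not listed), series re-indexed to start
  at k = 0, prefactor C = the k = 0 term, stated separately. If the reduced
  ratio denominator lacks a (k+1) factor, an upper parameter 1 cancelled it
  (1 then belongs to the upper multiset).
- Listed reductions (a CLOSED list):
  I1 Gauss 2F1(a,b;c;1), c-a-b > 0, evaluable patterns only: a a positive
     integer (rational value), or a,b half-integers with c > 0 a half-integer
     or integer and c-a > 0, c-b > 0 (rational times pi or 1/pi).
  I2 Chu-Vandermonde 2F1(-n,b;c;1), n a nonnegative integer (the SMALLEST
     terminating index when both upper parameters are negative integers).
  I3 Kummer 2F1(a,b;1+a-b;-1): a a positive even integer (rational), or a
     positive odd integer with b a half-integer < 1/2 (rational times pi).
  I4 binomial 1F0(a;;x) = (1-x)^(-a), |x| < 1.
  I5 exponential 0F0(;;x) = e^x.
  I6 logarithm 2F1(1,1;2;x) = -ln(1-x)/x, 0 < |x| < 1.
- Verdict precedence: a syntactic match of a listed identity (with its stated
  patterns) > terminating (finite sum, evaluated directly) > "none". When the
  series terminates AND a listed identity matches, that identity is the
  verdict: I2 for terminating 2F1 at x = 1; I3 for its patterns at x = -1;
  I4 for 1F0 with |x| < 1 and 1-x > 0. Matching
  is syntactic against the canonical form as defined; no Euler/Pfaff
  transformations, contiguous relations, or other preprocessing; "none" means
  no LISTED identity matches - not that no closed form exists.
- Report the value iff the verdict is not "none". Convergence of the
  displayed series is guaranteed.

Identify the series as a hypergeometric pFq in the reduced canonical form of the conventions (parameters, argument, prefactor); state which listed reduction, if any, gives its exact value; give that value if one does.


Canonical form: C = -\frac{5}{2} times 0F0 with upper {-}, lower {-}, x = 1. Verdict: the I5 exponential reduction applies (the 0F0 exponential series at x = 1). Value: \left(-\frac{5}{2}\right) \cdot e^{1}.

The tell: t_0 = -\frac{5}{2} here, and the expanded ratio factors over Q; C = -5/2, roots give parameters.
Consecutive-term ratio: r(k) = 1 * 1 / [(k+1)] ; factor over Q: parameters, x = 1, and C = -\frac{5}{2}.


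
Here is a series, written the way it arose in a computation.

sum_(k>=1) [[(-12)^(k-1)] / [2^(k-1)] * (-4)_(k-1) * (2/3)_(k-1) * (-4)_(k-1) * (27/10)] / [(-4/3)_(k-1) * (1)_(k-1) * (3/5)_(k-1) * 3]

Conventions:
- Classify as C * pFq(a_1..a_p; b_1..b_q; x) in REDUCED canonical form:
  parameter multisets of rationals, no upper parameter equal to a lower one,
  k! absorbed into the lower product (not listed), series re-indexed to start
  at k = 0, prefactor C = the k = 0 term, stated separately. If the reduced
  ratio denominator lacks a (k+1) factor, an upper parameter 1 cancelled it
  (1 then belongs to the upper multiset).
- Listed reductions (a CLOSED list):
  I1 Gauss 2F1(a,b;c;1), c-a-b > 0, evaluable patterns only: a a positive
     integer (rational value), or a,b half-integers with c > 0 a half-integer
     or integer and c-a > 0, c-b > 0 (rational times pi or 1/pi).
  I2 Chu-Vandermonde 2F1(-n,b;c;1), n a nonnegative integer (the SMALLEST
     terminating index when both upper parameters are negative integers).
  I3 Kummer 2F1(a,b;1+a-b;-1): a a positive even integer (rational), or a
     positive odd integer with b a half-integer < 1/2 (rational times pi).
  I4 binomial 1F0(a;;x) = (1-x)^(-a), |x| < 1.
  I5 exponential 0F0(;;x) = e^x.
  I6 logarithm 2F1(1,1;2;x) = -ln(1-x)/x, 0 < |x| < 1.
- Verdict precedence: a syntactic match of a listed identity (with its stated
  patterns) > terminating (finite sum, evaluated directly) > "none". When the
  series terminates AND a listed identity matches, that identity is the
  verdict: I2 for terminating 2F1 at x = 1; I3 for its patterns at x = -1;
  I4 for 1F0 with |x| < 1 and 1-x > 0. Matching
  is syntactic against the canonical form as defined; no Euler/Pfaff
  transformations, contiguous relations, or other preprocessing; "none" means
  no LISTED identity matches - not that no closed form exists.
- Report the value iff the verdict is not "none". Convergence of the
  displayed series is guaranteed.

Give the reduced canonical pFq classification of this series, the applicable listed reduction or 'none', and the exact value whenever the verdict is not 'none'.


Reduced: x = -6, 3F2, upper = {-4, -4, 2/3}, lower = {-4/3, 3/5}, C = 9/10. Verdict: terminating (-4 upstairs). 5 nonzero terms in all; added directly. Sum: -10773/130.

Key observation: with t_0 = 9/10, the constant factors (prefactor 9/10) combine into one prefactor.
Step ratio: r(k) = (-6) * (k-4) (k-4) (k+2/3) / [(k-4/3) (k+3/5) (k+1)] - rational; roots negated = parameters, x = (-6), C = 9/10.


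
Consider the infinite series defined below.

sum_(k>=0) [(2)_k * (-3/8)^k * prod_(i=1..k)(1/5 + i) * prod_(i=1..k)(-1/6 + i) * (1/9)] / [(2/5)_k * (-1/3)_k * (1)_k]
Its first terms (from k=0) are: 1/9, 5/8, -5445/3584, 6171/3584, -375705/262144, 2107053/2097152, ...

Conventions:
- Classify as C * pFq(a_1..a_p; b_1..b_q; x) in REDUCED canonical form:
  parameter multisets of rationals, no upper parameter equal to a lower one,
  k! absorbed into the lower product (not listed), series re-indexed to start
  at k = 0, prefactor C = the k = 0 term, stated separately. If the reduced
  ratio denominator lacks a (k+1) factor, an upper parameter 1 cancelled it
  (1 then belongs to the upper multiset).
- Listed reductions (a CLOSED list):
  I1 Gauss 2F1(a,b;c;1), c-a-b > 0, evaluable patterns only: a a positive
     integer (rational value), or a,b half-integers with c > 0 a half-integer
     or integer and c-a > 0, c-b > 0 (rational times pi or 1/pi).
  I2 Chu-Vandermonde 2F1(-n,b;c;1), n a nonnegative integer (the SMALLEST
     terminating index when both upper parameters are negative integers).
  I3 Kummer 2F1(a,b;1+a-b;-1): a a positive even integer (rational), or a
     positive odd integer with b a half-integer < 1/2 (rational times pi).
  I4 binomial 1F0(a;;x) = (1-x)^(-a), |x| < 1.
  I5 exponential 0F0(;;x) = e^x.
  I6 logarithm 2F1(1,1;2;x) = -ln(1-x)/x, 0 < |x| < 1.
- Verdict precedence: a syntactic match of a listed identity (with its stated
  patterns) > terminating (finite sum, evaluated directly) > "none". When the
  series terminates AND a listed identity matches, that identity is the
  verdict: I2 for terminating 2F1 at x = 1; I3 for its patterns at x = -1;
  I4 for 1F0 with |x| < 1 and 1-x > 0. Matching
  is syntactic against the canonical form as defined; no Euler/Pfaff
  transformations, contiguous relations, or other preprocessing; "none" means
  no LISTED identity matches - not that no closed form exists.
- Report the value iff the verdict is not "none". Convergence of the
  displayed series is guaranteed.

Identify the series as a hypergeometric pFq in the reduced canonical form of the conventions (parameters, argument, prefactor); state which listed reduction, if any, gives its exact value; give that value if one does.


Structural cue: t_0 being 1/9, the running product (C = 1/9) telescopes to a rising factorial.
Term ratio: r(k) = (-3/8) * (k+5/6) (k+6/5) (k+2) / [(k-1/3) (k+2/5) (k+1)] - rational in k, leading ratio (-3/8); with t_0 = 1/9, classification follows.

Classification (C = 1/9): 3F2 with upper {5/6, 6/5, 2}, lower {-1/3, 2/5}, argument x = -3/8. Verdict: none. No listed pattern accepts 3F2(5/6, 6/5, 2; -1/3, 2/5; -3/8).
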